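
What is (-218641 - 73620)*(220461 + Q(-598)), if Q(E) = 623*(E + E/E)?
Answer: 44268773670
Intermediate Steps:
Q(E) = 623 + 623*E (Q(E) = 623*(E + 1) = 623*(1 + E) = 623 + 623*E)
(-218641 - 73620)*(220461 + Q(-598)) = (-218641 - 73620)*(220461 + (623 + 623*(-598))) = -292261*(220461 + (623 - 372554)) = -292261*(220461 - 371931) = -292261*(-151470) = 44268773670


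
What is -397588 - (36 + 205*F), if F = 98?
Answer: -417714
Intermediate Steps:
-397588 - (36 + 205*F) = -397588 - (36 + 205*98) = -397588 - (36 + 20090) = -397588 - 1*20126 = -397588 - 20126 = -417714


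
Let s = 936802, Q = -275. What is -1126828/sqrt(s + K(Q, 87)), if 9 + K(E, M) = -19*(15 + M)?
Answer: -1126828*sqrt(934855)/934855 ≈ -1165.4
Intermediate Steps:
K(E, M) = -294 - 19*M (K(E, M) = -9 - 19*(15 + M) = -9 + (-285 - 19*M) = -294 - 19*M)
-1126828/sqrt(s + K(Q, 87)) = -1126828/sqrt(936802 + (-294 - 19*87)) = -1126828/sqrt(936802 + (-294 - 1653)) = -1126828/sqrt(936802 - 1947) = -1126828*sqrt(934855)/934855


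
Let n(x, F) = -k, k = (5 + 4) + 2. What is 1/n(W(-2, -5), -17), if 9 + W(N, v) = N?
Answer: -1/11 ≈ -0.090909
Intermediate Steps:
k = 11 (k = 9 + 2 = 11)
W(N, v) = -9 + N
n(x, F) = -11 (n(x, F) = -1*11 = -11)
1/n(W(-2, -5), -17) = 1/(-11) = -1/11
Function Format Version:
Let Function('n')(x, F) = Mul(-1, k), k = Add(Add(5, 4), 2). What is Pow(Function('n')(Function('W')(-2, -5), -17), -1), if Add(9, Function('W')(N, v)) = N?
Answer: Rational(-1, 11) ≈ -0.090909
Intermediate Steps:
k = 11 (k = Add(9, 2) = 11)
Function('W')(N, v) = Add(-9, N)
Function('n')(x, F) = -11 (Function('n')(x, F) = Mul(-1, 11) = -11)
Pow(Function('n')(Function('W')(-2, -5), -17), -1) = Pow(-11, -1) = Rational(-1, 11)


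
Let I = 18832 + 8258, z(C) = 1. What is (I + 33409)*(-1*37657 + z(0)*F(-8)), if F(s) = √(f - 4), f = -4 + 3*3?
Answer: -2278150344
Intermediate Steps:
f = 5 (f = -4 + 9 = 5)
F(s) = 1 (F(s) = √(5 - 4) = √1 = 1)
I = 27090
(I + 33409)*(-1*37657 + z(0)*F(-8)) = (27090 + 33409)*(-1*37657 + 1*1) = 60499*(-37657 + 1) = 60499*(-37656) = -2278150344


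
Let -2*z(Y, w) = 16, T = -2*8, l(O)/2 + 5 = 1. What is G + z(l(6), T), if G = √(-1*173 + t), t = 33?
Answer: -8 + 2*I*√35 ≈ -8.0 + 11.832*I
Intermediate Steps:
l(O) = -8 (l(O) = -10 + 2*1 = -10 + 2 = -8)
G = 2*I*√35 (G = √(-1*173 + 33) = √(-173 + 33) = √(-140) = 2*I*√35 ≈ 11.832*I)
T = -16
z(Y, w) = -8 (z(Y, w) = -½*16 = -8)
G + z(l(6), T) = 2*I*√35 - 8 = -8 + 2*I*√35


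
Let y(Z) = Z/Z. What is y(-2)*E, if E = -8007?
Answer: -8007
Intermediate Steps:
y(Z) = 1
y(-2)*E = 1*(-8007) = -8007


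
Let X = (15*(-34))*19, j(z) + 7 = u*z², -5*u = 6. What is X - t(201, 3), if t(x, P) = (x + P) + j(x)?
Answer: 192971/5 ≈ 38594.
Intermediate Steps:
u = -6/5 (u = -⅕*6 = -6/5 ≈ -1.2000)
j(z) = -7 - 6*z²/5
t(x, P) = -7 + P + x - 6*x²/5 (t(x, P) = (x + P) + (-7 - 6*x²/5) = (P + x) + (-7 - 6*x²/5) = -7 + P + x - 6*x²/5)
X = -9690 (X = -510*19 = -9690)
X - t(201, 3) = -9690 - (-7 + 3 + 201 - 6/5*201²) = -9690 - (-7 + 3 + 201 - 6/5*40401) = -9690 - (-7 + 3 + 201 - 242406/5) = -9690 - 1*(-241421/5) = -9690 + 241421/5 = 192971/5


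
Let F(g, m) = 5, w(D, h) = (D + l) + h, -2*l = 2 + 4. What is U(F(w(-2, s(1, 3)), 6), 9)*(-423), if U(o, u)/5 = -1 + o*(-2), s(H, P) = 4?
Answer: 23265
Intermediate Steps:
l = -3 (l = -(2 + 4)/2 = -½*6 = -3)
w(D, h) = -3 + D + h (w(D, h) = (D - 3) + h = (-3 + D) + h = -3 + D + h)
U(o, u) = -5 - 10*o (U(o, u) = 5*(-1 + o*(-2)) = 5*(-1 - 2*o) = -5 - 10*o)
U(F(w(-2, s(1, 3)), 6), 9)*(-423) = (-5 - 10*5)*(-423) = (-5 - 50)*(-423) = -55*(-423) = 23265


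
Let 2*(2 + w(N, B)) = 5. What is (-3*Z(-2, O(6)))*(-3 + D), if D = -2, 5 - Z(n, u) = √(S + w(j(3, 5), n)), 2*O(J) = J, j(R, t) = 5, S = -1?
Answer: 75 - 15*I*√2/2 ≈ 75.0 - 10.607*I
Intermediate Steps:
O(J) = J/2
w(N, B) = ½ (w(N, B) = -2 + (½)*5 = -2 + 5/2 = ½)
Z(n, u) = 5 - I*√2/2 (Z(n, u) = 5 - √(-1 + ½) = 5 - √(-½) = 5 - I*√2/2)
(-3*Z(-2, O(6)))*(-3 + D) = (-3*(5 - I*√2/2))*(-3 - 2) = (-15 + 3*I*√2/2)*(-5) = 75 - 15*I*√2/2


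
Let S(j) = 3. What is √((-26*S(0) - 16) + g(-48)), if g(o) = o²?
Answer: √2210 ≈ 47.011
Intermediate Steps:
√((-26*S(0) - 16) + g(-48)) = √((-26*3 - 16) + (-48)²) = √((-78 - 16) + 2304) = √(-94 + 2304) = √2210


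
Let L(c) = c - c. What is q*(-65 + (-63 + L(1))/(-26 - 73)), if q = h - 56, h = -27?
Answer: 58764/11 ≈ 5342.2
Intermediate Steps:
L(c) = 0
q = -83 (q = -27 - 56 = -83)
q*(-65 + (-63 + L(1))/(-26 - 73)) = -83*(-65 + (-63 + 0)/(-26 - 73)) = -83*(-65 - 63/(-99)) = -83*(-65 - 63*(-1/99)) = -83*(-65 + 7/11) = -83*(-708/11) = 58764/11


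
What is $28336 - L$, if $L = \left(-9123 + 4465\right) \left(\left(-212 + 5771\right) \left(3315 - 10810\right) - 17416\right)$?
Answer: $-194155291282$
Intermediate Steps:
$L = 194155319618$ ($L = - 4658 \left(5559 \left(-7495\right) - 17416\right) = - 4658 \left(-41664705 - 17416\right) = \left(-4658\right) \left(-41682121\right) = 194155319618$)
$28336 - L = 28336 - 194155319618 = -194155291282$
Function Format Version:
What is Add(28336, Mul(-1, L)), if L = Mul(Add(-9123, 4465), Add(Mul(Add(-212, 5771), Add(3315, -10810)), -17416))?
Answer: -194155291282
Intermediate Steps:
L = 194155319618 (L = Mul(-4658, Add(Mul(5559, -7495), -17416)) = Mul(-4658, Add(-41664705, -17416)) = Mul(-4658, -41682121) = 194155319618)
Add(28336, Mul(-1, L)) = Add(28336, Mul(-1, 194155319618)) = Add(28336, -194155319618) = -194155291282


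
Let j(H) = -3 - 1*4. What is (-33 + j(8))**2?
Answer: 1600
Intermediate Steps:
j(H) = -7 (j(H) = -3 - 4 = -7)
(-33 + j(8))**2 = (-33 - 7)**2 = (-40)**2 = 1600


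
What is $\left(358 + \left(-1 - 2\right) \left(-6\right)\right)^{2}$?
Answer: $141376$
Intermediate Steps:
$\left(358 + \left(-1 - 2\right) \left(-6\right)\right)^{2} = \left(358 - -18\right)^{2} = \left(358 + 18\right)^{2} = 376^{2} = 141376$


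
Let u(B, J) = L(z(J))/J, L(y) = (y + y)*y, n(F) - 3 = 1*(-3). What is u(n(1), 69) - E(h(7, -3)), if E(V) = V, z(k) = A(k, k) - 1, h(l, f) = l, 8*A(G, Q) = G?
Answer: -11735/2208 ≈ -5.3148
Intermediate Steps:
A(G, Q) = G/8
z(k) = -1 + k/8 (z(k) = k/8 - 1 = -1 + k/8)
n(F) = 0 (n(F) = 3 + 1*(-3) = 3 - 3 = 0)
L(y) = 2*y**2 (L(y) = (2*y)*y = 2*y**2)
u(B, J) = 2*(-1 + J/8)**2/J (u(B, J) = (2*(-1 + J/8)**2)/J = 2*(-1 + J/8)**2/J)
u(n(1), 69) - E(h(7, -3)) = (1/32)*(-8 + 69)**2/69 - 1*7 = (1/32)*(1/69)*61**2 - 7 = (1/32)*(1/69)*3721 - 7 = 3721/2208 - 7 = -11735/2208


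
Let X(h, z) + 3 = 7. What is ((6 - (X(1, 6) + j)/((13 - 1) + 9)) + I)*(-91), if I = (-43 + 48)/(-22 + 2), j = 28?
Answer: -4615/12 ≈ -384.58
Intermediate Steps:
X(h, z) = 4 (X(h, z) = -3 + 7 = 4)
I = -1/4 (I = 5/(-20) = 5*(-1/20) = -1/4 ≈ -0.25000)
((6 - (X(1, 6) + j)/((13 - 1) + 9)) + I)*(-91) = ((6 - (4 + 28)/((13 - 1) + 9)) - 1/4)*(-91) = ((6 - 32/(12 + 9)) - 1/4)*(-91) = ((6 - 32/21) - 1/4)*(-91) = (94/21 - 1/4)*(-91) = (355/84)*(-91) = -4615/12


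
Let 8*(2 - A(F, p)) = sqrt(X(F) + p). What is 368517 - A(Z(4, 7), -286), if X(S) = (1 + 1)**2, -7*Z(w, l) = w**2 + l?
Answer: 368515 + I*sqrt(282)/8 ≈ 3.6852e+5 + 2.0991*I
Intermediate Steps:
Z(w, l) = -l/7 - w**2/7 (Z(w, l) = -(w**2 + l)/7 = -(l + w**2)/7 = -l/7 - w**2/7)
X(S) = 4 (X(S) = 2**2 = 4)
A(F, p) = 2 - sqrt(4 + p)/8
368517 - A(Z(4, 7), -286) = 368517 - (2 - sqrt(4 - 286)/8) = 368517 - (2 - I*sqrt(282)/8) = 368517 + (-2 + I*sqrt(282)/8) = 368515 + I*sqrt(282)/8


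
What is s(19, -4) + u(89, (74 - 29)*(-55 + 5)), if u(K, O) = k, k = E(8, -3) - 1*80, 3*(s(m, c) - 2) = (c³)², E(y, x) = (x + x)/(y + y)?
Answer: 30887/24 ≈ 1287.0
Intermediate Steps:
E(y, x) = x/y (E(y, x) = (2*x)/((2*y)) = (2*x)*(1/(2*y)) = x/y)
s(m, c) = 2 + c⁶/3 (s(m, c) = 2 + (c³)²/3 = 2 + c⁶/3)
k = -643/8 (k = -3/8 - 1*80 = -3*⅛ - 80 = -3/8 - 80 = -643/8 ≈ -80.375)
u(K, O) = -643/8
s(19, -4) + u(89, (74 - 29)*(-55 + 5)) = (2 + (⅓)*(-4)⁶) - 643/8 = (2 + (⅓)*4096) - 643/8 = (2 + 4096/3) - 643/8 = 4102/3 - 643/8 = 30887/24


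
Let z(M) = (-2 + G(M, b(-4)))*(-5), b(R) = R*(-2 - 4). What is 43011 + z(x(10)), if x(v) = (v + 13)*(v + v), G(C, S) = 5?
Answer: 42996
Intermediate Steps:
b(R) = -6*R (b(R) = R*(-6) = -6*R)
x(v) = 2*v*(13 + v) (x(v) = (13 + v)*(2*v) = 2*v*(13 + v))
z(M) = -15 (z(M) = (-2 + 5)*(-5) = 3*(-5) = -15)
43011 + z(x(10)) = 43011 - 15 = 42996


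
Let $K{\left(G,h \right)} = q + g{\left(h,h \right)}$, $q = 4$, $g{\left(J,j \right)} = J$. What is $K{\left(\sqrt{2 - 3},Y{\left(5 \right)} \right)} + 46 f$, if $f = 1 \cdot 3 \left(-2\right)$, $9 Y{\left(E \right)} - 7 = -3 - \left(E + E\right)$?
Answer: $- \frac{818}{3} \approx -272.67$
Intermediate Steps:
$Y{\left(E \right)} = \frac{4}{9} - \frac{2 E}{9}$ ($Y{\left(E \right)} = \frac{7}{9} + \frac{-3 - \left(E + E\right)}{9} = \frac{7}{9} + \frac{-3 - 2 E}{9} = \frac{7}{9} - \left(\frac{1}{3} + \frac{2 E}{9}\right) = \frac{4}{9} - \frac{2 E}{9}$)
$f = -6$ ($f = 3 \left(-2\right) = -6$)
$K{\left(G,h \right)} = 4 + h$
$K{\left(\sqrt{2 - 3},Y{\left(5 \right)} \right)} + 46 f = \left(4 + \left(\frac{4}{9} - \frac{10}{9}\right)\right) + 46 \left(-6\right) = \left(4 + \left(\frac{4}{9} - \frac{10}{9}\right)\right) - 276 = \left(4 - \frac{2}{3}\right) - 276 = \frac{10}{3} - 276 = - \frac{818}{3}$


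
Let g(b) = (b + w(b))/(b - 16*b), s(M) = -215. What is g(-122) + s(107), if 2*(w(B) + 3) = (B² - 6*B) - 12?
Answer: -128591/610 ≈ -210.80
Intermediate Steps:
w(B) = -9 + B²/2 - 3*B (w(B) = -3 + ((B² - 6*B) - 12)/2 = -3 + (-12 + B² - 6*B)/2 = -3 + (-6 + B²/2 - 3*B) = -9 + B²/2 - 3*B)
g(b) = -(-9 + b²/2 - 2*b)/(15*b) (g(b) = (b + (-9 + b²/2 - 3*b))/(b - 16*b) = (-9 + b²/2 - 2*b)/((-15*b)) = (-9 + b²/2 - 2*b)*(-1/(15*b)) = -(-9 + b²/2 - 2*b)/(15*b))
g(-122) + s(107) = (1/30)*(18 - 1*(-122)² + 4*(-122))/(-122) - 215 = (1/30)*(-1/122)*(18 - 1*14884 - 488) - 215 = (1/30)*(-1/122)*(18 - 14884 - 488) - 215 = (1/30)*(-1/122)*(-15354) - 215 = 2559/610 - 215 = -128591/610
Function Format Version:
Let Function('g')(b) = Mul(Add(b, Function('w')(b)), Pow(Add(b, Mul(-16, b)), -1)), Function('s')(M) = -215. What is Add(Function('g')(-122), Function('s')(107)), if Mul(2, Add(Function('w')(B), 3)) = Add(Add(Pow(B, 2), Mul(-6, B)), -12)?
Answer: Rational(-128591, 610) ≈ -210.80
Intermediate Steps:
Function('w')(B) = Add(-9, Mul(Rational(1, 2), Pow(B, 2)), Mul(-3, B)) (Function('w')(B) = Add(-3, Mul(Rational(1, 2), Add(Add(Pow(B, 2), Mul(-6, B)), -12))) = Add(-3, Mul(Rational(1, 2), Add(-12, Pow(B, 2), Mul(-6, B)))) = Add(-3, Add(-6, Mul(Rational(1, 2), Pow(B, 2)), Mul(-3, B))) = Add(-9, Mul(Rational(1, 2), Pow(B, 2)), Mul(-3, B)))
Function('g')(b) = Mul(Rational(-1, 15), Pow(b, -1), Add(-9, Mul(Rational(1, 2), Pow(b, 2)), Mul(-2, b))) (Function('g')(b) = Mul(Add(b, Add(-9, Mul(Rational(1, 2), Pow(b, 2)), Mul(-3, b))), Pow(Add(b, Mul(-16, b)), -1)) = Mul(Add(-9, Mul(Rational(1, 2), Pow(b, 2)), Mul(-2, b)), Pow(Mul(-15, b), -1)) = Mul(Add(-9, Mul(Rational(1, 2), Pow(b, 2)), Mul(-2, b)), Mul(Rational(-1, 15), Pow(b, -1))) = Mul(Rational(-1, 15), Pow(b, -1), Add(-9, Mul(Rational(1, 2), Pow(b, 2)), Mul(-2, b))))
Add(Function('g')(-122), Function('s')(107)) = Add(Mul(Rational(1, 30), Pow(-122, -1), Add(18, Mul(-1, Pow(-122, 2)), Mul(4, -122))), -215) = Add(Mul(Rational(1, 30), Rational(-1, 122), Add(18, Mul(-1, 14884), -488)), -215) = Add(Mul(Rational(1, 30), Rational(-1, 122), Add(18, -14884, -488)), -215) = Add(Mul(Rational(1, 30), Rational(-1, 122), -15354), -215) = Add(Rational(2559, 610), -215) = Rational(-128591, 610)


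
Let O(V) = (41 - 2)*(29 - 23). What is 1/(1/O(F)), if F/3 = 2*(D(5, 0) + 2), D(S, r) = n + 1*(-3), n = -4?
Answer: 234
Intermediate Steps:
D(S, r) = -7 (D(S, r) = -4 + 1*(-3) = -4 - 3 = -7)
F = -30 (F = 3*(2*(-7 + 2)) = 3*(2*(-5)) = 3*(-10) = -30)
O(V) = 234 (O(V) = 39*6 = 234)
1/(1/O(F)) = 1/(1/234) = 234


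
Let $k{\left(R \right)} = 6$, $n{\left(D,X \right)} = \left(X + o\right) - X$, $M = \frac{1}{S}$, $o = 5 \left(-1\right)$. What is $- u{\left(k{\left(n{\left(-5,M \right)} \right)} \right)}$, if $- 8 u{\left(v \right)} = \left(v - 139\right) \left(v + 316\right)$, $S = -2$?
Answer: $- \frac{21413}{4} \approx -5353.3$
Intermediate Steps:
$o = -5$
$M = - \frac{1}{2}$ ($M = \frac{1}{-2} = - \frac{1}{2} \approx -0.5$)
$n{\left(D,X \right)} = -5$ ($n{\left(D,X \right)} = \left(X - 5\right) - X = \left(-5 + X\right) - X = -5$)
$u{\left(v \right)} = - \frac{\left(-139 + v\right) \left(316 + v\right)}{8}$ ($u{\left(v \right)} = - \frac{\left(v - 139\right) \left(v + 316\right)}{8} = - \frac{\left(-139 + v\right) \left(316 + v\right)}{8}$)
$- u{\left(k{\left(n{\left(-5,M \right)} \right)} \right)} = - (\frac{10981}{2} - \frac{531}{4} - \frac{6^{2}}{8}) = - (\frac{10981}{2} - \frac{531}{4} - \frac{9}{2}) = \left(-1\right) \frac{21413}{4} = - \frac{21413}{4}$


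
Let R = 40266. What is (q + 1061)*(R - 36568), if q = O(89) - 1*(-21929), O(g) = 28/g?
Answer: 7566618324/89 ≈ 8.5018e+7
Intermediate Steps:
q = 1951709/89 (q = 28/89 - 1*(-21929) = 28*(1/89) + 21929 = 28/89 + 21929 = 1951709/89 ≈ 21929.)
(q + 1061)*(R - 36568) = (1951709/89 + 1061)*(40266 - 36568) = (2046138/89)*3698 = 7566618324/89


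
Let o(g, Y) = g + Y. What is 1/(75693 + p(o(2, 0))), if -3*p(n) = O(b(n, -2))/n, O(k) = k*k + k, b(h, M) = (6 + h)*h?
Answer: 3/226943 ≈ 1.3219e-5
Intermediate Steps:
b(h, M) = h*(6 + h)
O(k) = k + k² (O(k) = k² + k = k + k²)
o(g, Y) = Y + g
p(n) = -(1 + n*(6 + n))*(6 + n)/3 (p(n) = -(n*(6 + n))*(1 + n*(6 + n))/(3*n) = -n*(1 + n*(6 + n))*(6 + n)/(3*n) = -(1 + n*(6 + n))*(6 + n)/3)
1/(75693 + p(o(2, 0))) = 1/(75693 - (1 + (0 + 2)*(6 + (0 + 2)))*(6 + (0 + 2))/3) = 1/(75693 - (1 + 2*(6 + 2))*(6 + 2)/3) = 1/(75693 - ⅓*(1 + 2*8)*8) = 1/(75693 - ⅓*(1 + 16)*8) = 1/(75693 - ⅓*17*8) = 1/(75693 - 136/3) = 1/(226943/3) = 3/226943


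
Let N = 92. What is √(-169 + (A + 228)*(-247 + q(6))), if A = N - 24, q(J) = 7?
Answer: I*√71209 ≈ 266.85*I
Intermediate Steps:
A = 68 (A = 92 - 24 = 68)
√(-169 + (A + 228)*(-247 + q(6))) = √(-169 + (68 + 228)*(-247 + 7)) = √(-169 + 296*(-240)) = √(-169 - 71040) = √(-71209) = I*√71209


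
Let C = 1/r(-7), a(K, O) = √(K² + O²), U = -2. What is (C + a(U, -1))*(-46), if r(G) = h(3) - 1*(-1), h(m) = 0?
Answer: -46 - 46*√5 ≈ -148.86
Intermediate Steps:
r(G) = 1 (r(G) = 0 - 1*(-1) = 0 + 1 = 1)
C = 1 (C = 1/1 = 1)
(C + a(U, -1))*(-46) = (1 + √((-2)² + (-1)²))*(-46) = (1 + √(4 + 1))*(-46) = (1 + √5)*(-46) = -46 - 46*√5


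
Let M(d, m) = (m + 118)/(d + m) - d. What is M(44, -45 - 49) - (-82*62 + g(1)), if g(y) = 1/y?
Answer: 125963/25 ≈ 5038.5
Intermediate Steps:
g(y) = 1/y
M(d, m) = -d + (118 + m)/(d + m) (M(d, m) = (118 + m)/(d + m) - d = -d + (118 + m)/(d + m))
M(44, -45 - 49) - (-82*62 + g(1)) = (118 + (-45 - 49) - 1*44**2 - 1*44*(-45 - 49))/(44 + (-45 - 49)) - (-82*62 + 1/1) = (118 - 94 - 1*1936 - 1*44*(-94))/(44 - 94) - (-5084 + 1) = (118 - 94 - 1936 + 4136)/(-50) - 1*(-5083) = -1/50*2224 + 5083 = -1112/25 + 5083 = 125963/25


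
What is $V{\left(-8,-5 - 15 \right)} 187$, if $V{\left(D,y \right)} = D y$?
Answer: $29920$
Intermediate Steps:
$V{\left(-8,-5 - 15 \right)} 187 = - 8 \left(-5 - 15\right) 187 = \left(-8\right) \left(-20\right) 187 = 160 \cdot 187 = 29920$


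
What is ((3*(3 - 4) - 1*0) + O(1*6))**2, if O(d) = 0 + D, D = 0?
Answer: 9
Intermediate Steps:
O(d) = 0 (O(d) = 0 + 0 = 0)
((3*(3 - 4) - 1*0) + O(1*6))**2 = ((3*(3 - 4) - 1*0) + 0)**2 = ((3*(-1) + 0) + 0)**2 = ((-3 + 0) + 0)**2 = (-3 + 0)**2 = (-3)**2 = 9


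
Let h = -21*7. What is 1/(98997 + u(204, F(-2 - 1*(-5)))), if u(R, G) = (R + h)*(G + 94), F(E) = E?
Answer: 1/104526 ≈ 9.5670e-6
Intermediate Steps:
h = -147
u(R, G) = (-147 + R)*(94 + G) (u(R, G) = (R - 147)*(G + 94) = (-147 + R)*(94 + G))
1/(98997 + u(204, F(-2 - 1*(-5)))) = 1/(98997 + (-13818 - 147*(-2 - 1*(-5)) + 94*204 + (-2 - 1*(-5))*204)) = 1/(98997 + (-13818 - 147*(-2 + 5) + 19176 + (-2 + 5)*204)) = 1/(98997 + (-13818 - 147*3 + 19176 + 3*204)) = 1/(98997 + (-13818 - 441 + 19176 + 612)) = 1/(98997 + 5529) = 1/104526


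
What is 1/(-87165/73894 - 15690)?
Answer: -73894/1159484025 ≈ -6.3730e-5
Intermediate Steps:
1/(-87165/73894 - 15690) = 1/(-1159484025/73894) = -73894/1159484025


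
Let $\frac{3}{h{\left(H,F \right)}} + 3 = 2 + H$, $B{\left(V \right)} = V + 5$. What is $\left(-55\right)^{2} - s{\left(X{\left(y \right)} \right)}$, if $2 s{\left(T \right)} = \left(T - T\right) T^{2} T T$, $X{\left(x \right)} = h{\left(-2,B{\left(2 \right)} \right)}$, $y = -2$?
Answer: $3025$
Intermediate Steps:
$B{\left(V \right)} = 5 + V$
$h{\left(H,F \right)} = \frac{3}{-1 + H}$ ($h{\left(H,F \right)} = \frac{3}{-3 + \left(2 + H\right)} = \frac{3}{-1 + H}$)
$X{\left(x \right)} = -1$ ($X{\left(x \right)} = \frac{3}{-1 - 2} = \frac{3}{-3} = 3 \left(- \frac{1}{3}\right) = -1$)
$s{\left(T \right)} = 0$ ($s{\left(T \right)} = \frac{\left(T - T\right) T^{2} T T}{2} = \frac{0 T^{2} T T}{2} = \frac{0 T T}{2} = \frac{0 T}{2} = \frac{1}{2} \cdot 0 = 0$)
$\left(-55\right)^{2} - s{\left(X{\left(y \right)} \right)} = \left(-55\right)^{2} - 0 = 3025 + 0 = 3025$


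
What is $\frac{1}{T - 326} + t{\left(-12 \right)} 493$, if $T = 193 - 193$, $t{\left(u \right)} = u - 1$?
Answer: $- \frac{2089335}{326} \approx -6409.0$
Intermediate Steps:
$t{\left(u \right)} = -1 + u$
$T = 0$
$\frac{1}{T - 326} + t{\left(-12 \right)} 493 = \frac{1}{0 - 326} + \left(-1 - 12\right) 493 = \frac{1}{-326} - 6409 = - \frac{1}{326} - 6409 = - \frac{2089335}{326}$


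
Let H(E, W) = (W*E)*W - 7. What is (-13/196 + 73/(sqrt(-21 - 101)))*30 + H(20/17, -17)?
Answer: 32439/98 - 1095*I*sqrt(122)/61 ≈ 331.01 - 198.27*I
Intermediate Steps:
H(E, W) = -7 + E*W**2 (H(E, W) = (E*W)*W - 7 = E*W**2 - 7 = -7 + E*W**2)
(-13/196 + 73/(sqrt(-21 - 101)))*30 + H(20/17, -17) = (-13/196 + 73/(sqrt(-21 - 101)))*30 + (-7 + (20/17)*(-17)**2) = (-13*1/196 + 73/(sqrt(-122)))*30 + (-7 + (20*(1/17))*289) = (-13/196 + 73/((I*sqrt(122))))*30 + (-7 + (20/17)*289) = (-13/196 + 73*(-I*sqrt(122)/122))*30 + (-7 + 340) = (-13/196 - 73*I*sqrt(122)/122)*30 + 333 = (-195/98 - 1095*I*sqrt(122)/61) + 333 = 32439/98 - 1095*I*sqrt(122)/61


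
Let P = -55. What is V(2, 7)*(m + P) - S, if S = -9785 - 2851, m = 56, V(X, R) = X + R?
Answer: 12645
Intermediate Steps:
V(X, R) = R + X
S = -12636
V(2, 7)*(m + P) - S = (7 + 2)*(56 - 55) - 1*(-12636) = 9*1 + 12636 = 9 + 12636 = 12645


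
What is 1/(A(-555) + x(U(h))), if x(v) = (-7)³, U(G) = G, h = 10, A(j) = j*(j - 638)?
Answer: 1/661772 ≈ 1.5111e-6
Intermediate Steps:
A(j) = j*(-638 + j)
x(v) = -343
1/(A(-555) + x(U(h))) = 1/(-555*(-638 - 555) - 343) = 1/(-555*(-1193) - 343) = 1/(662115 - 343) = 1/661772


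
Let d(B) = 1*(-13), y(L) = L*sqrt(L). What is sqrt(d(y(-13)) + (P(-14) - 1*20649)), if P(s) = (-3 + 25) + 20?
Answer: 2*I*sqrt(5155) ≈ 143.6*I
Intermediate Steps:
y(L) = L**(3/2)
P(s) = 42 (P(s) = 22 + 20 = 42)
d(B) = -13
sqrt(d(y(-13)) + (P(-14) - 1*20649)) = sqrt(-13 + (42 - 1*20649)) = sqrt(-13 + (42 - 20649)) = sqrt(-13 - 20607) = sqrt(-20620) = 2*I*sqrt(5155)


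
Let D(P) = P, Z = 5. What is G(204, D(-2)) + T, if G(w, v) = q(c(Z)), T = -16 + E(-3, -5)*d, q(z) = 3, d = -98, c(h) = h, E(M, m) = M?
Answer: 281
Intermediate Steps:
T = 278 (T = -16 - 3*(-98) = -16 + 294 = 278)
G(w, v) = 3
G(204, D(-2)) + T = 3 + 278 = 281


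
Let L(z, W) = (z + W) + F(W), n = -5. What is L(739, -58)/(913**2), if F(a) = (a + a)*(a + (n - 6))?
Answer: 8685/833569 ≈ 0.010419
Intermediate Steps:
F(a) = 2*a*(-11 + a) (F(a) = (a + a)*(a + (-5 - 6)) = (2*a)*(a - 11) = (2*a)*(-11 + a) = 2*a*(-11 + a))
L(z, W) = W + z + 2*W*(-11 + W) (L(z, W) = (z + W) + 2*W*(-11 + W) = (W + z) + 2*W*(-11 + W) = W + z + 2*W*(-11 + W))
L(739, -58)/(913**2) = (-58 + 739 + 2*(-58)*(-11 - 58))/(913**2) = (-58 + 739 + 2*(-58)*(-69))/833569 = (-58 + 739 + 8004)*(1/833569) = 8685*(1/833569) = 8685/833569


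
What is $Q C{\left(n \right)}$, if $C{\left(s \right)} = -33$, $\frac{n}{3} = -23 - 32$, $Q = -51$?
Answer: $1683$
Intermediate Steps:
$n = -165$ ($n = 3 \left(-23 - 32\right) = 3 \left(-55\right) = -165$)
$Q C{\left(n \right)} = \left(-51\right) \left(-33\right) = 1683$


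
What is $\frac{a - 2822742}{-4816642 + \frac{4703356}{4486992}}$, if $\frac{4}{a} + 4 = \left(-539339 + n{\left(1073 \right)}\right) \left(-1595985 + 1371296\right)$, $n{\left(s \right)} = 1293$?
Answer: $\frac{191398139506495573983024}{326595954161391629964565} \approx 0.58604$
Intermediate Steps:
$a = \frac{2}{60446508845}$ ($a = \frac{4}{-4 + \left(-539339 + 1293\right) \left(-1595985 + 1371296\right)} = \frac{4}{-4 - -120893017694} = \frac{4}{-4 + 120893017694} = \frac{4}{120893017690} = 4 \cdot \frac{1}{120893017690} = \frac{2}{60446508845} \approx 3.3087 \cdot 10^{-11}$)
$\frac{a - 2822742}{-4816642 + \frac{4703356}{4486992}} = \frac{\frac{2}{60446508845} - 2822742}{-4816642 + \frac{4703356}{4486992}} = - \frac{170624899270152988}{60446508845 \left(-4816642 + 4703356 \cdot \frac{1}{4486992}\right)} = - \frac{170624899270152988}{60446508845 \left(-4816642 + \frac{1175839}{1121748}\right)} = - \frac{170624899270152988}{60446508845 \left(- \frac{5403057354377}{1121748}\right)} = \left(- \frac{170624899270152988}{60446508845}\right) \left(- \frac{1121748}{5403057354377}\right) = \frac{191398139506495573983024}{326595954161391629964565}$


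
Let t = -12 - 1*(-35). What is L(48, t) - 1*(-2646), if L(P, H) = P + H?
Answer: 2717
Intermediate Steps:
t = 23 (t = -12 + 35 = 23)
L(P, H) = H + P
L(48, t) - 1*(-2646) = (23 + 48) - 1*(-2646) = 71 + 2646 = 2717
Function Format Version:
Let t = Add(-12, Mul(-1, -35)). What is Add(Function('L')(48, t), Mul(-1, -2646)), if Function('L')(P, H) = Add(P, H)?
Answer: 2717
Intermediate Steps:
t = 23 (t = Add(-12, 35) = 23)
Function('L')(P, H) = Add(H, P)
Add(Function('L')(48, t), Mul(-1, -2646)) = Add(Add(23, 48), Mul(-1, -2646)) = Add(71, 2646) = 2717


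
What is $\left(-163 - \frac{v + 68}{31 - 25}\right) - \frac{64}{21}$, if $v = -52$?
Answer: $- \frac{1181}{7} \approx -168.71$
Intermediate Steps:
$\left(-163 - \frac{v + 68}{31 - 25}\right) - \frac{64}{21} = \left(-163 - \frac{-52 + 68}{31 - 25}\right) - \frac{64}{21} = \left(-163 - \frac{16}{6}\right) - 64 \cdot \frac{1}{21} = \left(-163 - 16 \cdot \frac{1}{6}\right) - \frac{64}{21} = \left(-163 - \frac{8}{3}\right) - \frac{64}{21} = - \frac{497}{3} - \frac{64}{21} = - \frac{1181}{7}$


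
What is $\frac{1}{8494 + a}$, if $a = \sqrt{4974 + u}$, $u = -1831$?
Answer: $\frac{8494}{72144893} - \frac{\sqrt{3143}}{72144893} \approx 0.00011696$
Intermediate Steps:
$a = \sqrt{3143}$ ($a = \sqrt{4974 - 1831} = \sqrt{3143} \approx 56.062$)
$\frac{1}{8494 + a} = \frac{1}{8494 + \sqrt{3143}}$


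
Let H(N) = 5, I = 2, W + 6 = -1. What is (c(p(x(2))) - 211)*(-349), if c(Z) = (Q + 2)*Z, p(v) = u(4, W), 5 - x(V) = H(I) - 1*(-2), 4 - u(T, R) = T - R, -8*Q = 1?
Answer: 625757/8 ≈ 78220.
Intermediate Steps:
Q = -1/8 (Q = -1/8*1 = -1/8 ≈ -0.12500)
W = -7 (W = -6 - 1 = -7)
u(T, R) = 4 + R - T (u(T, R) = 4 - (T - R) = 4 + (R - T) = 4 + R - T)
x(V) = -2 (x(V) = 5 - (5 - 1*(-2)) = 5 - (5 + 2) = 5 - 1*7 = 5 - 7 = -2)
p(v) = -7 (p(v) = 4 - 7 - 1*4 = 4 - 7 - 4 = -7)
c(Z) = 15*Z/8 (c(Z) = (-1/8 + 2)*Z = 15*Z/8)
(c(p(x(2))) - 211)*(-349) = ((15/8)*(-7) - 211)*(-349) = (-105/8 - 211)*(-349) = -1793/8*(-349) = 625757/8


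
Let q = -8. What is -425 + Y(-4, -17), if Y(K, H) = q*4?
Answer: -457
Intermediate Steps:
Y(K, H) = -32 (Y(K, H) = -8*4 = -32)
-425 + Y(-4, -17) = -425 - 32 = -457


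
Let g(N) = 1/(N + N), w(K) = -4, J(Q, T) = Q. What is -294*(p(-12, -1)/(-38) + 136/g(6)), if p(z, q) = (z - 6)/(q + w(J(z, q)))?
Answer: -45579114/95 ≈ -4.7978e+5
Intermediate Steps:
g(N) = 1/(2*N)
p(z, q) = (-6 + z)/(-4 + q) (p(z, q) = (z - 6)/(q - 4) = (-6 + z)/(-4 + q))
-294*(p(-12, -1)/(-38) + 136/g(6)) = -294*(((-6 - 12)/(-4 - 1))/(-38) + 136/(((½)/6))) = -294*((-18/(-5))*(-1/38) + 136/(((½)*(⅙)))) = -294*(-⅕*(-18)*(-1/38) + 136/(1/12)) = -294*((18/5)*(-1/38) + 136*12) = -294*(-9/95 + 1632) = -294*155031/95 = -45579114/95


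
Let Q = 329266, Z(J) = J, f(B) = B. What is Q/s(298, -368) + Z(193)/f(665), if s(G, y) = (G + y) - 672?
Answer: -15629906/35245 ≈ -443.46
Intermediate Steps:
s(G, y) = -672 + G + y
Q/s(298, -368) + Z(193)/f(665) = 329266/(-672 + 298 - 368) + 193/665 = 329266/(-742) + 193*(1/665) = 329266*(-1/742) + 193/665 = -23519/53 + 193/665 = -15629906/35245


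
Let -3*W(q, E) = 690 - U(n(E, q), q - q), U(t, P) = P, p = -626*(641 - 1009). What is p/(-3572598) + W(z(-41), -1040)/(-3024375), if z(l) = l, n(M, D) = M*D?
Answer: -7732194694/120054178625 ≈ -0.064406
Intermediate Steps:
n(M, D) = D*M
p = 230368 (p = -626*(-368) = 230368)
W(q, E) = -230 (W(q, E) = -(690 - (q - q))/3 = -(690 - 1*0)/3 = -(690 + 0)/3 = -⅓*690 = -230)
p/(-3572598) + W(z(-41), -1040)/(-3024375) = 230368/(-3572598) - 230/(-3024375) = 230368*(-1/3572598) - 230*(-1/3024375) = -115184/1786299 + 46/604875 = -7732194694/120054178625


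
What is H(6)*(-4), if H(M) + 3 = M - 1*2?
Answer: -4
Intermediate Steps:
H(M) = -5 + M (H(M) = -3 + (M - 1*2) = -3 + (M - 2) = -3 + (-2 + M) = -5 + M)
H(6)*(-4) = (-5 + 6)*(-4) = 1*(-4) = -4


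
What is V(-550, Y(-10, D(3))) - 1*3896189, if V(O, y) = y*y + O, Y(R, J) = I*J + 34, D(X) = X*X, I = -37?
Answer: -3807338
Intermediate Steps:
D(X) = X**2
Y(R, J) = 34 - 37*J (Y(R, J) = -37*J + 34 = 34 - 37*J)
V(O, y) = O + y**2 (V(O, y) = y**2 + O = O + y**2)
V(-550, Y(-10, D(3))) - 1*3896189 = (-550 + (34 - 37*3**2)**2) - 1*3896189 = (-550 + (34 - 37*9)**2) - 3896189 = (-550 + (34 - 333)**2) - 3896189 = (-550 + (-299)**2) - 3896189 = (-550 + 89401) - 3896189 = 88851 - 3896189 = -3807338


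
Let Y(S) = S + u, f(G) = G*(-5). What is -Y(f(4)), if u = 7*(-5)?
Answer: 55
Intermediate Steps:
f(G) = -5*G
u = -35
Y(S) = -35 + S (Y(S) = S - 35 = -35 + S)
-Y(f(4)) = -(-35 - 5*4) = -(-35 - 20) = -1*(-55) = 55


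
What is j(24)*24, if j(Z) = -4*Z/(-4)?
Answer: 576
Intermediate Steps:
j(Z) = Z (j(Z) = -4*Z*(-1)/4 = -(-1)*Z = Z)
j(24)*24 = 24*24 = 576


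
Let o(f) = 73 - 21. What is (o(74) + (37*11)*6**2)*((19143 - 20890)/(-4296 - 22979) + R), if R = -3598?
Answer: -1442957968912/27275 ≈ -5.2904e+7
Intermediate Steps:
o(f) = 52
(o(74) + (37*11)*6**2)*((19143 - 20890)/(-4296 - 22979) + R) = (52 + (37*11)*6**2)*((19143 - 20890)/(-4296 - 22979) - 3598) = (52 + 407*36)*(-1747/(-27275) - 3598) = (52 + 14652)*(-1747*(-1/27275) - 3598) = 14704*(1747/27275 - 3598) = 14704*(-98133703/27275) = -1442957968912/27275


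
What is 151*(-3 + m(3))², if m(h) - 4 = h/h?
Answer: 604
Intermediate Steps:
m(h) = 5 (m(h) = 4 + h/h = 4 + 1 = 5)
151*(-3 + m(3))² = 151*(-3 + 5)² = 151*2² = 151*4 = 604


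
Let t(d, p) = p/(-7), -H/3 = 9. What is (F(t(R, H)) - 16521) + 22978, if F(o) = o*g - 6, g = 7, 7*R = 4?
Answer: 6478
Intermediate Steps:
R = 4/7 (R = (1/7)*4 = 4/7 ≈ 0.57143)
H = -27 (H = -3*9 = -27)
t(d, p) = -p/7 (t(d, p) = p*(-1/7) = -p/7)
F(o) = -6 + 7*o (F(o) = o*7 - 6 = 7*o - 6 = -6 + 7*o)
(F(t(R, H)) - 16521) + 22978 = ((-6 + 7*(-1/7*(-27))) - 16521) + 22978 = ((-6 + 7*(27/7)) - 16521) + 22978 = ((-6 + 27) - 16521) + 22978 = (21 - 16521) + 22978 = -16500 + 22978 = 6478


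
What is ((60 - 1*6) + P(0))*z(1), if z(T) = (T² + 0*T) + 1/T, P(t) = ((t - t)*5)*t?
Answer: 108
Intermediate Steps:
P(t) = 0 (P(t) = (0*5)*t = 0*t = 0)
z(T) = 1/T + T² (z(T) = (T² + 0) + 1/T = T² + 1/T = 1/T + T²)
((60 - 1*6) + P(0))*z(1) = ((60 - 1*6) + 0)*((1 + 1³)/1) = ((60 - 6) + 0)*(1*(1 + 1)) = (54 + 0)*(1*2) = 54*2 = 108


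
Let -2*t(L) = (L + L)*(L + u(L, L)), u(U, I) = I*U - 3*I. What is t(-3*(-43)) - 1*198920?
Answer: -2312327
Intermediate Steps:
u(U, I) = -3*I + I*U
t(L) = -L*(L + L*(-3 + L)) (t(L) = -(L + L)*(L + L*(-3 + L))/2 = -2*L*(L + L*(-3 + L))/2 = -L*(L + L*(-3 + L)))
t(-3*(-43)) - 1*198920 = (-3*(-43))²*(2 - (-3)*(-43)) - 1*198920 = 129²*(2 - 1*129) - 198920 = 16641*(2 - 129) - 198920 = 16641*(-127) - 198920 = -2113407 - 198920 = -2312327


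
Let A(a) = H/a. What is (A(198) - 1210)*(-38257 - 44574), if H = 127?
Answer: 19834131443/198 ≈ 1.0017e+8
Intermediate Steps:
A(a) = 127/a
(A(198) - 1210)*(-38257 - 44574) = (127/198 - 1210)*(-38257 - 44574) = (127*(1/198) - 1210)*(-82831) = (127/198 - 1210)*(-82831) = -239453/198*(-82831) = 19834131443/198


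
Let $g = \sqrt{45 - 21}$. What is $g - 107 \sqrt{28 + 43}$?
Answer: $- 107 \sqrt{71} + 2 \sqrt{6} \approx -896.7$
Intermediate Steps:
$g = 2 \sqrt{6}$ ($g = \sqrt{24} = 2 \sqrt{6} \approx 4.899$)
$g - 107 \sqrt{28 + 43} = 2 \sqrt{6} - 107 \sqrt{28 + 43} = 2 \sqrt{6} - 107 \sqrt{71} = - 107 \sqrt{71} + 2 \sqrt{6}$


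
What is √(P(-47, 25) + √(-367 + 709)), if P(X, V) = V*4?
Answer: √(100 + 3*√38) ≈ 10.885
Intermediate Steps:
P(X, V) = 4*V
√(P(-47, 25) + √(-367 + 709)) = √(4*25 + √(-367 + 709)) = √(100 + √342) = √(100 + 3*√38)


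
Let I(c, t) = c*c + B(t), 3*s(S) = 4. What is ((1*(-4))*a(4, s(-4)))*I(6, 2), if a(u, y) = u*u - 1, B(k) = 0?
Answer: -2160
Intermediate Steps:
s(S) = 4/3 (s(S) = (⅓)*4 = 4/3)
a(u, y) = -1 + u² (a(u, y) = u² - 1 = -1 + u²)
I(c, t) = c² (I(c, t) = c*c + 0 = c² + 0 = c²)
((1*(-4))*a(4, s(-4)))*I(6, 2) = ((1*(-4))*(-1 + 4²))*6² = -4*(-1 + 16)*36 = -4*15*36 = -60*36 = -2160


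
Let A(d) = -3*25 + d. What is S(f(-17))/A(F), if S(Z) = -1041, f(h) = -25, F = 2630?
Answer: -1041/2555 ≈ -0.40744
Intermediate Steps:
A(d) = -75 + d
S(f(-17))/A(F) = -1041/(-75 + 2630) = -1041/2555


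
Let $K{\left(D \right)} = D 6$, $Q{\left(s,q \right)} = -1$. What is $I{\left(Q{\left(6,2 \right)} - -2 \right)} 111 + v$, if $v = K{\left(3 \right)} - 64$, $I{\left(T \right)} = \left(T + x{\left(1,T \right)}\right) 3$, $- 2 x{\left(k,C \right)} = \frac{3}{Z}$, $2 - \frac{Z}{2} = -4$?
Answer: $\frac{1963}{8} \approx 245.38$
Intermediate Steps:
$Z = 12$ ($Z = 4 - -8 = 4 + 8 = 12$)
$K{\left(D \right)} = 6 D$
$x{\left(k,C \right)} = - \frac{1}{8}$ ($x{\left(k,C \right)} = - \frac{3 \cdot \frac{1}{12}}{2} = \left(- \frac{1}{2}\right) \frac{1}{4} = - \frac{1}{8}$)
$I{\left(T \right)} = - \frac{3}{8} + 3 T$ ($I{\left(T \right)} = \left(T - \frac{1}{8}\right) 3 = \left(- \frac{1}{8} + T\right) 3 = - \frac{3}{8} + 3 T$)
$v = -46$ ($v = 6 \cdot 3 - 64 = 18 - 64 = -46$)
$I{\left(Q{\left(6,2 \right)} - -2 \right)} 111 + v = \left(- \frac{3}{8} + 3 \left(-1 - -2\right)\right) 111 - 46 = \left(- \frac{3}{8} + 3 \left(-1 + 2\right)\right) 111 - 46 = \left(- \frac{3}{8} + 3 \cdot 1\right) 111 - 46 = \left(- \frac{3}{8} + 3\right) 111 - 46 = \frac{21}{8} \cdot 111 - 46 = \frac{2331}{8} - 46 = \frac{1963}{8}$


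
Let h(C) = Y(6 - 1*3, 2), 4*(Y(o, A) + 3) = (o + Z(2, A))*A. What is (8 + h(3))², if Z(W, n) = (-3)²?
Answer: 121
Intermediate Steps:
Z(W, n) = 9
Y(o, A) = -3 + A*(9 + o)/4 (Y(o, A) = -3 + ((o + 9)*A)/4 = -3 + ((9 + o)*A)/4 = -3 + (A*(9 + o))/4 = -3 + A*(9 + o)/4)
h(C) = 3 (h(C) = -3 + (9/4)*2 + (¼)*2*(6 - 1*3) = -3 + 9/2 + (¼)*2*(6 - 3) = -3 + 9/2 + (¼)*2*3 = -3 + 9/2 + 3/2 = 3)
(8 + h(3))² = (8 + 3)² = 11² = 121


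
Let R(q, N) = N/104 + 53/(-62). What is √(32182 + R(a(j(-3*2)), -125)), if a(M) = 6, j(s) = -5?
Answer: √83620998422/1612 ≈ 179.39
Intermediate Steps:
R(q, N) = -53/62 + N/104 (R(q, N) = N*(1/104) + 53*(-1/62) = N/104 - 53/62 = -53/62 + N/104)
√(32182 + R(a(j(-3*2)), -125)) = √(32182 + (-53/62 + (1/104)*(-125))) = √(32182 + (-53/62 - 125/104)) = √(32182 - 6631/3224) = √(103748137/3224) = √83620998422/1612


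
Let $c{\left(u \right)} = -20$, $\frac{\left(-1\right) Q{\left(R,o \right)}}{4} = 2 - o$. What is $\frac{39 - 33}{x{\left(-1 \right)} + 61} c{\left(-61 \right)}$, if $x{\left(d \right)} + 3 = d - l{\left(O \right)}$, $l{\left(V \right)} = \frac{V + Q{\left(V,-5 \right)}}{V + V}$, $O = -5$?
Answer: $- \frac{400}{179} \approx -2.2346$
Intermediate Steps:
$Q{\left(R,o \right)} = -8 + 4 o$ ($Q{\left(R,o \right)} = - 4 \left(2 - o\right) = -8 + 4 o$)
$l{\left(V \right)} = \frac{-28 + V}{2 V}$ ($l{\left(V \right)} = \frac{V + \left(-8 + 4 \left(-5\right)\right)}{V + V} = \frac{V - 28}{2 V} = \left(V - 28\right) \frac{1}{2 V} = \left(-28 + V\right) \frac{1}{2 V} = \frac{-28 + V}{2 V}$)
$x{\left(d \right)} = - \frac{63}{10} + d$ ($x{\left(d \right)} = -3 + \left(d - \frac{-28 - 5}{2 \left(-5\right)}\right) = -3 + \left(d - \frac{1}{2} \left(- \frac{1}{5}\right) \left(-33\right)\right) = -3 + \left(d - \frac{33}{10}\right) = -3 + \left(- \frac{33}{10} + d\right) = - \frac{63}{10} + d$)
$\frac{39 - 33}{x{\left(-1 \right)} + 61} c{\left(-61 \right)} = \frac{39 - 33}{\left(- \frac{63}{10} - 1\right) + 61} \left(-20\right) = \frac{6}{- \frac{73}{10} + 61} \left(-20\right) = \frac{6}{\frac{537}{10}} \left(-20\right) = 6 \cdot \frac{10}{537} \left(-20\right) = \frac{20}{179} \left(-20\right) = - \frac{400}{179}$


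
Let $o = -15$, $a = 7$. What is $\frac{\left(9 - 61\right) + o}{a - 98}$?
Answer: $\frac{67}{91} \approx 0.73626$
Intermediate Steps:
$\frac{\left(9 - 61\right) + o}{a - 98} = \frac{\left(9 - 61\right) - 15}{7 - 98} = \frac{-52 - 15}{-91} = \left(-67\right) \left(- \frac{1}{91}\right) = \frac{67}{91}$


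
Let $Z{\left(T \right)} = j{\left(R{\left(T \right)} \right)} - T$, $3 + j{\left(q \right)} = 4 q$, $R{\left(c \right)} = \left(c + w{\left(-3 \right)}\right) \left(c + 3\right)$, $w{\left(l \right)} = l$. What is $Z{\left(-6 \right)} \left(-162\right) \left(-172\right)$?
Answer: $3092904$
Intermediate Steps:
$R{\left(c \right)} = \left(-3 + c\right) \left(3 + c\right)$ ($R{\left(c \right)} = \left(c - 3\right) \left(c + 3\right) = \left(-3 + c\right) \left(3 + c\right)$)
$j{\left(q \right)} = -3 + 4 q$
$Z{\left(T \right)} = -39 - T + 4 T^{2}$ ($Z{\left(T \right)} = \left(-3 + 4 \left(-9 + T^{2}\right)\right) - T = \left(-3 + \left(-36 + 4 T^{2}\right)\right) - T = \left(-39 + 4 T^{2}\right) - T = -39 - T + 4 T^{2}$)
$Z{\left(-6 \right)} \left(-162\right) \left(-172\right) = \left(-39 - -6 + 4 \left(-6\right)^{2}\right) \left(-162\right) \left(-172\right) = \left(-39 + 6 + 4 \cdot 36\right) \left(-162\right) \left(-172\right) = \left(-39 + 6 + 144\right) \left(-162\right) \left(-172\right) = 111 \left(-162\right) \left(-172\right) = \left(-17982\right) \left(-172\right) = 3092904$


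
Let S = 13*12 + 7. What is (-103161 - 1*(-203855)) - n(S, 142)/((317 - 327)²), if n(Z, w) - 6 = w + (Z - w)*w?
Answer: 1006627/10 ≈ 1.0066e+5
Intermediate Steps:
S = 163 (S = 156 + 7 = 163)
n(Z, w) = 6 + w + w*(Z - w) (n(Z, w) = 6 + (w + (Z - w)*w) = 6 + (w + w*(Z - w)) = 6 + w + w*(Z - w))
(-103161 - 1*(-203855)) - n(S, 142)/((317 - 327)²) = (-103161 - 1*(-203855)) - (6 + 142 - 1*142² + 163*142)/((317 - 327)²) = (-103161 + 203855) - (6 + 142 - 1*20164 + 23146)/((-10)²) = 100694 - (6 + 142 - 20164 + 23146)/100 = 100694 - 3130/100 = 100694 - 1*313/10 = 100694 - 313/10 = 1006627/10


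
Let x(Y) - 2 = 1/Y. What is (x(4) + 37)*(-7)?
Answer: -1099/4 ≈ -274.75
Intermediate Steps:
x(Y) = 2 + 1/Y
(x(4) + 37)*(-7) = ((2 + 1/4) + 37)*(-7) = ((2 + ¼) + 37)*(-7) = (9/4 + 37)*(-7) = (157/4)*(-7) = -1099/4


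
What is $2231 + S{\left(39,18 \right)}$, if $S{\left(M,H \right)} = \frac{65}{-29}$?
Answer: $\frac{64634}{29} \approx 2228.8$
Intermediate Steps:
$S{\left(M,H \right)} = - \frac{65}{29}$ ($S{\left(M,H \right)} = 65 \left(- \frac{1}{29}\right) = - \frac{65}{29}$)
$2231 + S{\left(39,18 \right)} = 2231 - \frac{65}{29} = \frac{64634}{29}$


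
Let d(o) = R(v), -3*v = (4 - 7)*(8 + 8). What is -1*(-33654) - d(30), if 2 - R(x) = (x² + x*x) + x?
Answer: 34180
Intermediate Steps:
v = 16 (v = -(4 - 7)*(8 + 8)/3 = -(-1)*16 = -⅓*(-48) = 16)
R(x) = 2 - x - 2*x² (R(x) = 2 - ((x² + x*x) + x) = 2 - ((x² + x²) + x) = 2 - (2*x² + x) = 2 - (x + 2*x²) = 2 + (-x - 2*x²) = 2 - x - 2*x²)
d(o) = -526 (d(o) = 2 - 1*16 - 2*16² = 2 - 16 - 2*256 = 2 - 16 - 512 = -526)
-1*(-33654) - d(30) = -1*(-33654) - 1*(-526) = 33654 + 526 = 34180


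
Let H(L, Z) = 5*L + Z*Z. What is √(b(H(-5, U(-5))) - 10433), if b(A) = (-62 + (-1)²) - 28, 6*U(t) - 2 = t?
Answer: I*√10522 ≈ 102.58*I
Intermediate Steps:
U(t) = ⅓ + t/6
H(L, Z) = Z² + 5*L (H(L, Z) = 5*L + Z² = Z² + 5*L)
b(A) = -89 (b(A) = (-62 + 1) - 28 = -61 - 28 = -89)
√(b(H(-5, U(-5))) - 10433) = √(-89 - 10433) = √(-10522) = I*√10522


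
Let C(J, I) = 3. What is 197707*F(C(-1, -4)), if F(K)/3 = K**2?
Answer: 5338089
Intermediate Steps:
F(K) = 3*K**2
197707*F(C(-1, -4)) = 197707*(3*3**2) = 197707*(3*9) = 197707*27 = 5338089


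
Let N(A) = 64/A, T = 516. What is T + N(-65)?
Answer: 33476/65 ≈ 515.02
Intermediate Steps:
T + N(-65) = 516 + 64/(-65) = 516 + 64*(-1/65) = 516 - 64/65 = 33476/65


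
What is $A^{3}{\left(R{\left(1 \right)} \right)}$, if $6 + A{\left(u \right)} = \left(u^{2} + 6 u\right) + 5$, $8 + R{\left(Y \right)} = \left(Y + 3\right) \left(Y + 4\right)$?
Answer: $9938375$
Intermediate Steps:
$R{\left(Y \right)} = -8 + \left(3 + Y\right) \left(4 + Y\right)$ ($R{\left(Y \right)} = -8 + \left(Y + 3\right) \left(Y + 4\right) = -8 + \left(3 + Y\right) \left(4 + Y\right)$)
$A{\left(u \right)} = -1 + u^{2} + 6 u$ ($A{\left(u \right)} = -6 + \left(\left(u^{2} + 6 u\right) + 5\right) = -6 + \left(5 + u^{2} + 6 u\right) = -1 + u^{2} + 6 u$)
$A^{3}{\left(R{\left(1 \right)} \right)} = \left(-1 + \left(4 + 1^{2} + 7 \cdot 1\right)^{2} + 6 \left(4 + 1^{2} + 7 \cdot 1\right)\right)^{3} = \left(-1 + \left(4 + 1 + 7\right)^{2} + 6 \left(4 + 1 + 7\right)\right)^{3} = \left(-1 + 12^{2} + 6 \cdot 12\right)^{3} = \left(-1 + 144 + 72\right)^{3} = 215^{3} = 9938375$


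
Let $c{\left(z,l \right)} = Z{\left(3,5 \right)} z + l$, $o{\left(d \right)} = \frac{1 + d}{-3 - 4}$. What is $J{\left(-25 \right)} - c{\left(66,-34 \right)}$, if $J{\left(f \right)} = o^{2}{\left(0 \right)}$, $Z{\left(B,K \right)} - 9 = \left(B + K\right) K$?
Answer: $- \frac{156799}{49} \approx -3200.0$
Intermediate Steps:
$Z{\left(B,K \right)} = 9 + K \left(B + K\right)$ ($Z{\left(B,K \right)} = 9 + \left(B + K\right) K = 9 + K \left(B + K\right)$)
$o{\left(d \right)} = - \frac{1}{7} - \frac{d}{7}$ ($o{\left(d \right)} = \frac{1 + d}{-7} = \left(1 + d\right) \left(- \frac{1}{7}\right) = - \frac{1}{7} - \frac{d}{7}$)
$J{\left(f \right)} = \frac{1}{49}$ ($J{\left(f \right)} = \left(- \frac{1}{7} - 0\right)^{2} = \left(- \frac{1}{7} + 0\right)^{2} = \left(- \frac{1}{7}\right)^{2} = \frac{1}{49}$)
$c{\left(z,l \right)} = l + 49 z$ ($c{\left(z,l \right)} = \left(9 + 5^{2} + 3 \cdot 5\right) z + l = \left(9 + 25 + 15\right) z + l = 49 z + l = l + 49 z$)
$J{\left(-25 \right)} - c{\left(66,-34 \right)} = \frac{1}{49} - \left(-34 + 49 \cdot 66\right) = \frac{1}{49} - \left(-34 + 3234\right) = \frac{1}{49} - 3200 = - \frac{156799}{49}$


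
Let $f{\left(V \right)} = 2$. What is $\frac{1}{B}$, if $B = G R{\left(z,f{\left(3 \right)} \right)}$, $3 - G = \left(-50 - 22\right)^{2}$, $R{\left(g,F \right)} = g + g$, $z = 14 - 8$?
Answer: $- \frac{1}{62172} \approx -1.6084 \cdot 10^{-5}$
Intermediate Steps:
$z = 6$ ($z = 14 - 8 = 6$)
$R{\left(g,F \right)} = 2 g$
$G = -5181$ ($G = 3 - \left(-50 - 22\right)^{2} = 3 - \left(-72\right)^{2} = 3 - 5184 = -5181$)
$B = -62172$ ($B = - 5181 \cdot 2 \cdot 6 = \left(-5181\right) 12 = -62172$)
$\frac{1}{B} = \frac{1}{-62172} = - \frac{1}{62172}$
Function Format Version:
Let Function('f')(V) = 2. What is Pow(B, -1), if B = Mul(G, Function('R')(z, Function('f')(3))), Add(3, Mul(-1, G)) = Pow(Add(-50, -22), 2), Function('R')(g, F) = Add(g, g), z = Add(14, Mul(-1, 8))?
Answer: Rational(-1, 62172) ≈ -1.6084e-5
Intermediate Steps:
z = 6 (z = Add(14, -8) = 6)
Function('R')(g, F) = Mul(2, g)
G = -5181 (G = Add(3, Mul(-1, Pow(Add(-50, -22), 2))) = Add(3, Mul(-1, Pow(-72, 2))) = Add(3, Mul(-1, 5184)) = Add(3, -5184) = -5181)
B = -62172 (B = Mul(-5181, Mul(2, 6)) = Mul(-5181, 12) = -62172)
Pow(B, -1) = Pow(-62172, -1) = Rational(-1, 62172)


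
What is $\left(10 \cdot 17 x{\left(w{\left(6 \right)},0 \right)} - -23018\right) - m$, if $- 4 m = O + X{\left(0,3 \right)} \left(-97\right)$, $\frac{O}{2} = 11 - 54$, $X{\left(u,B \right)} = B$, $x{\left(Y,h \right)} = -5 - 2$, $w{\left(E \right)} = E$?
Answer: $\frac{86935}{4} \approx 21734.0$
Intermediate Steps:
$x{\left(Y,h \right)} = -7$ ($x{\left(Y,h \right)} = -5 - 2 = -7$)
$O = -86$ ($O = 2 \left(11 - 54\right) = 2 \left(-43\right) = -86$)
$m = \frac{377}{4}$ ($m = - \frac{-86 + 3 \left(-97\right)}{4} = - \frac{-86 - 291}{4} = \left(- \frac{1}{4}\right) \left(-377\right) = \frac{377}{4} \approx 94.25$)
$\left(10 \cdot 17 x{\left(w{\left(6 \right)},0 \right)} - -23018\right) - m = \left(10 \cdot 17 \left(-7\right) - -23018\right) - \frac{377}{4} = \left(170 \left(-7\right) + 23018\right) - \frac{377}{4} = \left(-1190 + 23018\right) - \frac{377}{4} = 21828 - \frac{377}{4} = \frac{86935}{4}$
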